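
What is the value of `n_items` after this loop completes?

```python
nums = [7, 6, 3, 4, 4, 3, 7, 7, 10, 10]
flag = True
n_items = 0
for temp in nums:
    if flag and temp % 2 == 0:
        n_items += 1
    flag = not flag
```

Count even values at even positions
`n_items` takes the values: 0 → 1 → 2

Answer: 2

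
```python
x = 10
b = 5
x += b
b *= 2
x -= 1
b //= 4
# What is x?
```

Trace:
`x = 10` → x = 10
`b = 5` → b = 5
`x += b` → x = 15
`b *= 2` → b = 10
`x -= 1` → x = 14
`b //= 4` → b = 2
So x = 14

Answer: 14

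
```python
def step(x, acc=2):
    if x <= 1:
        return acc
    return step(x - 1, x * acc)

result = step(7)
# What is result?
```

Accumulator trace (n, acc): (7, 2) -> (6, 14) -> (5, 84) -> (4, 420) -> (3, 1680) -> (2, 5040) -> (1, 10080) -> return 10080

Answer: 10080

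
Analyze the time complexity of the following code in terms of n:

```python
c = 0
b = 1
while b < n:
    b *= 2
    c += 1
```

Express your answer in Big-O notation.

Each loop level contributes: log n. Multiplying the contributions gives O(log n).

Answer: O(log n)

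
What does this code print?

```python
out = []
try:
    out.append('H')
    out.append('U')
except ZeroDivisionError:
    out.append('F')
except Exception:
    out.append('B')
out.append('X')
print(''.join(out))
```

Execution trace: 'H' (try body) → 'U' (try body, no exception) → 'X' (after the try/except). Output: HUX

Answer: HUX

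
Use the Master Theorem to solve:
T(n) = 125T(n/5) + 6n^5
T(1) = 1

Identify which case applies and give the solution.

a=125, b=5, f(n)=6n^5. log_5(125) = 3. Since c=5 > 3 and the regularity condition holds (125(n/5)^5 = (125/5^5)n^5 with 125/5^5 < 1), Case 3 applies: T(n) = Θ(f(n)) = O(n^5).

Answer: O(n^5) - Case 3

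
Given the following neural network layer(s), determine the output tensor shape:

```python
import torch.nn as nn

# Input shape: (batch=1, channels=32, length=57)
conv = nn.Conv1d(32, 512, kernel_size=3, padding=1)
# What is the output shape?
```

Input: (1, 32, 57) -> Output: (1, 512, 57)

Answer: (1, 512, 57)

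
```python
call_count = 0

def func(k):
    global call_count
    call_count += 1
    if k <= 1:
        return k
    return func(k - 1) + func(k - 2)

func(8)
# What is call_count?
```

Calls(k) = 1 + Calls(k-1) + Calls(k-2); Calls(0)=Calls(1)=1. For k=8 this gives 67.

Answer: 67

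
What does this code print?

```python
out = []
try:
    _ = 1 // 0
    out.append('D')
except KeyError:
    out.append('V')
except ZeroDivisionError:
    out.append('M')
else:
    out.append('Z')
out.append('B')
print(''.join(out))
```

Execution trace: 'M' (except ZeroDivisionError) → 'B' (after the try/except). Output: MB

Answer: MB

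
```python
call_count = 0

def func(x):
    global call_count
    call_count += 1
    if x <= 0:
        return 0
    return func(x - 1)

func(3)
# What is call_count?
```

Linear recursion stepping by 1: 4 calls from x=3 down to ≤0.

Answer: 4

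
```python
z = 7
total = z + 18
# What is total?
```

Trace:
`z = 7` → z = 7
`total = z + 18` → total = 25
So total = 25

Answer: 25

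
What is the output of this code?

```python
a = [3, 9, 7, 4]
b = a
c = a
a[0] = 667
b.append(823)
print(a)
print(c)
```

Key concept: multiple aliases.
Step by step:
`a = [3, 9, 7, 4]` → a = [3, 9, 7, 4]
`b = a` → b = [3, 9, 7, 4] (same object as a)
`c = a` → c = [3, 9, 7, 4] (same object as a, b)
`a[0] = 667` → a = [667, 9, 7, 4] (same object as b, c); b = [667, 9, 7, 4] (same object as a, c); c = [667, 9, 7, 4] (same object as a, b)
`b.append(823)` → a = [667, 9, 7, 4, 823] (same object as b, c); b = [667, 9, 7, 4, 823] (same object as a, c); c = [667, 9, 7, 4, 823] (same object as a, b)
`print(a)` → prints [667, 9, 7, 4, 823]
`print(c)` → prints [667, 9, 7, 4, 823]

Answer:
[667, 9, 7, 4, 823]
[667, 9, 7, 4, 823]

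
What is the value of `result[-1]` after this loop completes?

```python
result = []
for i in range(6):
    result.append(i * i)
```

Last element of squares 0 to 5
`result` takes the values: [] → [0] → [0, 1] → [0, 1, 4] → [0, 1, 4, 9] → [0, 1, 4, 9, 16] → [0, 1, 4, 9, 16, 25]
So `result[-1]` = 25

Answer: 25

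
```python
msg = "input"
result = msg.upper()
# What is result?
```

Trace:
`msg = "input"` → msg = 'input'
`result = msg.upper()` → result = 'INPUT'
So result = 'INPUT'

Answer: 'INPUT'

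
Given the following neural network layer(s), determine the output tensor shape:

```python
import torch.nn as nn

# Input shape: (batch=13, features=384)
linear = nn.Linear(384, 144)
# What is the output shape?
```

Input: (13, 384) -> Output: (13, 144)

Answer: (13, 144)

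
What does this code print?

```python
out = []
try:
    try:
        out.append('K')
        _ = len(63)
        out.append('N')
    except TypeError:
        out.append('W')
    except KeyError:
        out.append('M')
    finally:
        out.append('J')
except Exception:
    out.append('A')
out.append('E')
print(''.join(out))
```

Execution trace: 'K' (inner try body) → 'W' (inner except TypeError) → 'J' (inner finally) → 'E' (after the try/except). Output: KWJE

Answer: KWJE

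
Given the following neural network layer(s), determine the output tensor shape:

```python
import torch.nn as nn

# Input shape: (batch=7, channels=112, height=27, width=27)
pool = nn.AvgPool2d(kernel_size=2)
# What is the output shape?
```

Input: (7, 112, 27, 27) -> Output: (7, 112, 13, 13)

Answer: (7, 112, 13, 13)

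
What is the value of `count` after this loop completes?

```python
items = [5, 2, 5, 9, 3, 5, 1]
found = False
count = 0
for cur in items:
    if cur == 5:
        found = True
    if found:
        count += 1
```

Count elements after first 5 in [5, 2, 5, 9, 3, 5, 1]
`count` takes the values: 0 → 1 → 2 → 3 → 4 → 5 → 6 → 7

Answer: 7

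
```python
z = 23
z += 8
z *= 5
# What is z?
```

Trace:
`z = 23` → z = 23
`z += 8` → z = 31
`z *= 5` → z = 155
So z = 155

Answer: 155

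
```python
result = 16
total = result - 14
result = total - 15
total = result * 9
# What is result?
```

Trace:
`result = 16` → result = 16
`total = result - 14` → total = 2
`result = total - 15` → result = -13
`total = result * 9` → total = -117
So result = -13

Answer: -13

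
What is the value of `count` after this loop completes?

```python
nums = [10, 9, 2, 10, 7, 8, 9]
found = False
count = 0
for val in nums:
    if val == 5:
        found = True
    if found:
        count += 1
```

Count elements after first 5 in [10, 9, 2, 10, 7, 8, 9]
`count` takes the values: 0

Answer: 0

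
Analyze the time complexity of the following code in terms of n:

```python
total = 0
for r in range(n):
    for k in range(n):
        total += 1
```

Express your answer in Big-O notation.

Each loop level contributes: n × n. Multiplying the contributions gives O(n^2).

Answer: O(n^2)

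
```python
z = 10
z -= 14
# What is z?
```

Trace:
`z = 10` → z = 10
`z -= 14` → z = -4
So z = -4

Answer: -4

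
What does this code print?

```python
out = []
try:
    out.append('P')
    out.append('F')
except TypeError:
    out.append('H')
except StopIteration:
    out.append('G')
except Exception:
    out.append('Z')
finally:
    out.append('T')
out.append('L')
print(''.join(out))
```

Execution trace: 'P' (try body) → 'F' (try body, no exception) → 'T' (finally) → 'L' (after the try/except). Output: PFTL

Answer: PFTL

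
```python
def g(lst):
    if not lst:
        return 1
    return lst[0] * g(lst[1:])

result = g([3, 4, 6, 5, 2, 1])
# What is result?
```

Product over [3, 4, 6, 5, 2, 1] = 3 * 4 * 6 * 5 * 2 * 1 = 720

Answer: 720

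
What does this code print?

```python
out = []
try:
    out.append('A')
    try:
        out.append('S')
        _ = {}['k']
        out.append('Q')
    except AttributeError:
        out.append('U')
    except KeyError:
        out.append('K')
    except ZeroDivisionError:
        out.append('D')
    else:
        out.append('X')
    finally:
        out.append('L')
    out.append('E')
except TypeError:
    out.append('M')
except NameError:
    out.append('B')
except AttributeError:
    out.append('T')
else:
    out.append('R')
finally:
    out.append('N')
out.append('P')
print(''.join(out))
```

Execution trace: 'A' (try body) → 'S' (inner try body) → 'K' (inner except KeyError) → 'L' (inner finally) → 'E' (try body, no exception) → 'R' (else) → 'N' (finally) → 'P' (after the try/except). Output: ASKLERNP

Answer: ASKLERNP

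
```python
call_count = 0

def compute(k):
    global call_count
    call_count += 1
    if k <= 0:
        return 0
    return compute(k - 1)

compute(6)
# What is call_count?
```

Linear recursion stepping by 1: 7 calls from k=6 down to ≤0.

Answer: 7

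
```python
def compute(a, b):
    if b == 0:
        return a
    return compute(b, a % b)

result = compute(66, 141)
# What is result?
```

compute(66, 141) -> compute(141, 66) -> compute(66, 9) -> compute(9, 3) -> compute(3, 0) -> 3

Answer: 3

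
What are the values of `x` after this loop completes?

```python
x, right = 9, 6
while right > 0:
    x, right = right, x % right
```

GCD of 9 and 6
`x` takes the values: 9 → 6 → 3

Answer: 3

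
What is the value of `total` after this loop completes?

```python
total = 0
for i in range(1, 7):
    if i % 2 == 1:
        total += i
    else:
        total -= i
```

Add odd, subtract even
`total` takes the values: 0 → 1 → -1 → 2 → -2 → 3 → -3

Answer: -3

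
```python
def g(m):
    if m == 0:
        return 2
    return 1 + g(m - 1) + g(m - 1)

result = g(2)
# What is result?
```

g(m) = 1 + 2·g(m-1), g(0)=2. Closed form: (2+1)·2^2 - 1 = 11.

Answer: 11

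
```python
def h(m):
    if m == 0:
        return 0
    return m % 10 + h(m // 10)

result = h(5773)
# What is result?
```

Sum of digits of 5773: 3 + 7 + 7 + 5 = 22

Answer: 22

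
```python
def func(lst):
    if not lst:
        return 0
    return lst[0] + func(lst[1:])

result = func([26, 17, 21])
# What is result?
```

26 + 17 + 21 + 0 = 64

Answer: 64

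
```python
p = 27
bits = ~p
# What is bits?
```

Trace:
`p = 27` → p = 27
`bits = ~p` → bits = -28
So bits = -28

Answer: -28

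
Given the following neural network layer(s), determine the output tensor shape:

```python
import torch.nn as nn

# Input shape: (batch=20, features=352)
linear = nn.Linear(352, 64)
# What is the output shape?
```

Input: (20, 352) -> Output: (20, 64)

Answer: (20, 64)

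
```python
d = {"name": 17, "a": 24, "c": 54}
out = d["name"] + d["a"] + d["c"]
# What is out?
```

Trace:
`d = {"name": 17, "a": 24, "c": 54}` → d = {'name': 17, 'a': 24, 'c': 54}
`out = d["name"] + d["a"] + d["c"]` → out = 95
So out = 95

Answer: 95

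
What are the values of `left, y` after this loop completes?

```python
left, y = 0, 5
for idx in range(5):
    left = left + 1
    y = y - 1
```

left goes 0→5, y goes 5→0
`left, y` takes the values: (0, 5) → (1, 5) → (1, 4) → (2, 4) → (2, 3) → (3, 3) → (3, 2) → (4, 2) → (4, 1) → (5, 1) → (5, 0)

Answer: 5, 0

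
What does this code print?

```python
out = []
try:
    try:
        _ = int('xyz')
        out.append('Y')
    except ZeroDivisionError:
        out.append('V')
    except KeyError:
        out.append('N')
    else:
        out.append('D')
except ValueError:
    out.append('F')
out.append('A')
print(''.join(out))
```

Execution trace: 'F' (outer except ValueError) → 'A' (after the try/except). Output: FA

Answer: FA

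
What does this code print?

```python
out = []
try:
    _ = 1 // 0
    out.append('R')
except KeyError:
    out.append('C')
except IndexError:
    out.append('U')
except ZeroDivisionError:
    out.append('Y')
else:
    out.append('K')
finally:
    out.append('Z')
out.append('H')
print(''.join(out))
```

Execution trace: 'Y' (except ZeroDivisionError) → 'Z' (finally) → 'H' (after the try/except). Output: YZH

Answer: YZH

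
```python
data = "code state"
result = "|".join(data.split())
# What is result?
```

Trace:
`data = "code state"` → data = 'code state'
`result = "|".join(data.split())` → result = 'code|state'
So result = 'code|state'

Answer: 'code|state'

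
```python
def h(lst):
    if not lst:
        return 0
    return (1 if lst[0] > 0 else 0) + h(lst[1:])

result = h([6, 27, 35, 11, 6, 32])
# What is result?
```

Count of positive elements in [6, 27, 35, 11, 6, 32] = 6

Answer: 6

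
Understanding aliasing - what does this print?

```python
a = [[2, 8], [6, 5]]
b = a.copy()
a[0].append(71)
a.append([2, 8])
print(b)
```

Key concept: shallow copy with nested lists.
Step by step:
`a = [[2, 8], [6, 5]]` → a = [[2, 8], [6, 5]]
`b = a.copy()` → b = [[2, 8], [6, 5]]
`a[0].append(71)` → a = [[2, 8, 71], [6, 5]]; b = [[2, 8, 71], [6, 5]]
`a.append([2, 8])` → a = [[2, 8, 71], [6, 5], [2, 8]]
`print(b)` → prints [[2, 8, 71], [6, 5]]

Answer: [[2, 8, 71], [6, 5]]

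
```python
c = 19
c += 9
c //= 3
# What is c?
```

Trace:
`c = 19` → c = 19
`c += 9` → c = 28
`c //= 3` → c = 9
So c = 9

Answer: 9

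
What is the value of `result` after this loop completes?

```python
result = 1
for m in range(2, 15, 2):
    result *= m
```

Product of even numbers 2 to 14
`result` takes the values: 1 → 2 → 8 → 48 → 384 → 3840 → 46080 → 645120

Answer: 645120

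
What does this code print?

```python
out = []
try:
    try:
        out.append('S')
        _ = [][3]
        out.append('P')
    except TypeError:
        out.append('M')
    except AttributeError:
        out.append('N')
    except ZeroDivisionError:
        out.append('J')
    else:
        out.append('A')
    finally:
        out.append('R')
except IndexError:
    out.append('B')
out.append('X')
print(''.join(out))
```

Execution trace: 'S' (try body) → 'R' (finally) → 'B' (outer except IndexError) → 'X' (after the try/except). Output: SRBX

Answer: SRBX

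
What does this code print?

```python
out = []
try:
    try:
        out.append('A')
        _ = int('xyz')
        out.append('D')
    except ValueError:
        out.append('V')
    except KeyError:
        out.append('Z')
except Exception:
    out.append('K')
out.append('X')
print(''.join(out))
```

Execution trace: 'A' (inner try body) → 'V' (inner except ValueError) → 'X' (after the try/except). Output: AVX

Answer: AVX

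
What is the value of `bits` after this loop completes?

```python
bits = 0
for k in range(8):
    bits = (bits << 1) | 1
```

Build 8 consecutive 1-bits: 0b11111111
`bits` takes the values: 0 → 1 → 3 → 7 → 15 → 31 → 63 → 127 → 255

Answer: 255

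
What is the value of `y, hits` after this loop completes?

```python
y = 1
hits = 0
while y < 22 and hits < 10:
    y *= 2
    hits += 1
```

Double until >= 22 or 10 iterations
`y, hits` takes the values: (1, 0) → (2, 0) → (2, 1) → (4, 1) → (4, 2) → (8, 2) → (8, 3) → (16, 3) → (16, 4) → (32, 4) → (32, 5)

Answer: 32, 5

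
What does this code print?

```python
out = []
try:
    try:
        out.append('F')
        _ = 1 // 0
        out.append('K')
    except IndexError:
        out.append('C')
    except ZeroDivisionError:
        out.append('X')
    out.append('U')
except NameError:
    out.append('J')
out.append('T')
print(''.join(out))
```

Execution trace: 'F' (inner try body) → 'X' (inner except ZeroDivisionError) → 'U' (try body, no exception) → 'T' (after the try/except). Output: FXUT

Answer: FXUT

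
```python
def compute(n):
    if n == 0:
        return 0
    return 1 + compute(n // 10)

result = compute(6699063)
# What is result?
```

Count of digits of 6699063: 7

Answer: 7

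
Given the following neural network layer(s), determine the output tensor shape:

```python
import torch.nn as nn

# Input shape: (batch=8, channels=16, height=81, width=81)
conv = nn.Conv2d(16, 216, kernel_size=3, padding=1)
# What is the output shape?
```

Input: (8, 16, 81, 81) -> Output: (8, 216, 81, 81)

Answer: (8, 216, 81, 81)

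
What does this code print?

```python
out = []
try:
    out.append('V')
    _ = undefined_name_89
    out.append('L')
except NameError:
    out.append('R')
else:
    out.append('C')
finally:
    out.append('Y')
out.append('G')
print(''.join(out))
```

Execution trace: 'V' (try body) → 'R' (except NameError) → 'Y' (finally) → 'G' (after the try/except). Output: VRYG

Answer: VRYG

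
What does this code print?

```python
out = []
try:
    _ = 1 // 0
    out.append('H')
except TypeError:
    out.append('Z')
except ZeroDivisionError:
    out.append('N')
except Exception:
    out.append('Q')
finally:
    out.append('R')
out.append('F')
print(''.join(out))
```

Execution trace: 'N' (except ZeroDivisionError) → 'R' (finally) → 'F' (after the try/except). Output: NRF

Answer: NRF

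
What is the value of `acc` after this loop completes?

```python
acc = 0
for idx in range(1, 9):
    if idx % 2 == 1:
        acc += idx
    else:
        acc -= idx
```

Add odd, subtract even
`acc` takes the values: 0 → 1 → -1 → 2 → -2 → 3 → -3 → 4 → -4

Answer: -4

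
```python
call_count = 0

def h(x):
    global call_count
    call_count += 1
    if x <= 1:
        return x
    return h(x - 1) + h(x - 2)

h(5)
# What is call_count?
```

Calls(x) = 1 + Calls(x-1) + Calls(x-2); Calls(0)=Calls(1)=1. For x=5 this gives 15.

Answer: 15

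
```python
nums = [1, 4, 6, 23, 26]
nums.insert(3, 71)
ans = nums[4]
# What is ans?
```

Trace:
`nums = [1, 4, 6, 23, 26]` → nums = [1, 4, 6, 23, 26]
`nums.insert(3, 71)` → nums = [1, 4, 6, 71, 23, 26]
`ans = nums[4]` → ans = 23
So ans = 23

Answer: 23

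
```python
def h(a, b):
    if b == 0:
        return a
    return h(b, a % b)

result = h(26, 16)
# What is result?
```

h(26, 16) -> h(16, 10) -> h(10, 6) -> h(6, 4) -> h(4, 2) -> h(2, 0) -> 2

Answer: 2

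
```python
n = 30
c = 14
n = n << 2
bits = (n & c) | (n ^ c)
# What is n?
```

Trace:
`n = 30` → n = 30
`c = 14` → c = 14
`n = n << 2` → n = 120
`bits = (n & c) | (n ^ c)` → bits = 126
So n = 120

Answer: 120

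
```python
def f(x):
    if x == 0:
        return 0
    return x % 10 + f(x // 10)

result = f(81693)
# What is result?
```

Sum of digits of 81693: 3 + 9 + 6 + 1 + 8 = 27

Answer: 27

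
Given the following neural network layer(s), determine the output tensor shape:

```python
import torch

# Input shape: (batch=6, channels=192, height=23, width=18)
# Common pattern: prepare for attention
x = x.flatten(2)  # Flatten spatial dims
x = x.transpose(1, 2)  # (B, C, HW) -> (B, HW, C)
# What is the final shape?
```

Input: (6, 192, 23, 18) -> after flatten(2): (6, 192, 414) -> Output: (6, 414, 192)

Answer: (6, 414, 192)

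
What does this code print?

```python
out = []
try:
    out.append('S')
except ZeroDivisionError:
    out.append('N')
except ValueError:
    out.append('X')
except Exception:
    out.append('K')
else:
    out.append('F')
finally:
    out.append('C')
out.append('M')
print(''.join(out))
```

Execution trace: 'S' (try body, no exception) → 'F' (else) → 'C' (finally) → 'M' (after the try/except). Output: SFCM

Answer: SFCM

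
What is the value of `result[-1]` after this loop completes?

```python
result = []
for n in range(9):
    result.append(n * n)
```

Last element of squares 0 to 8
`result` takes the values: [] → [0] → [0, 1] → [0, 1, 4] → [0, 1, 4, 9] → [0, 1, 4, 9, 16] → [0, 1, 4, 9, 16, 25] → [0, 1, 4, 9, 16, 25, 36] → [0, 1, 4, 9, 16, 25, 36, 49] → [0, 1, 4, 9, 16, 25, 36, 49, 64]
So `result[-1]` = 64

Answer: 64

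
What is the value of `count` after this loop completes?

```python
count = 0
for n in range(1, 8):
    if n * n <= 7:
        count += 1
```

Count numbers where n² ≤ 7
`count` takes the values: 0 → 1 → 2

Answer: 2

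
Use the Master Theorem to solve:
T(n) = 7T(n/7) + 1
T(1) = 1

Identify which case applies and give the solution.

a=7, b=7, f(n)=1. log_7(7) = 1. Since c=0 < 1, Case 1 applies: T(n) = Θ(n^log_b(a)) = O(n).

Answer: O(n) - Case 1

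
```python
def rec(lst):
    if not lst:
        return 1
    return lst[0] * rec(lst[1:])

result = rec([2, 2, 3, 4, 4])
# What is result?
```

Product over [2, 2, 3, 4, 4] = 2 * 2 * 3 * 4 * 4 = 192

Answer: 192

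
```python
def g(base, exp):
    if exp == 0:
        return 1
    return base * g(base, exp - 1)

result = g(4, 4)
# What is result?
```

g(4, 4) = 4 * 4 * 4 * 4 = 256

Answer: 256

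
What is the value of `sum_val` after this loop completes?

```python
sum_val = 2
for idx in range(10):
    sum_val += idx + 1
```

Start at 2, add 1 to 10 = 57
`sum_val` takes the values: 2 → 3 → 5 → 8 → 12 → 17 → 23 → 30 → 38 → 47 → 57

Answer: 57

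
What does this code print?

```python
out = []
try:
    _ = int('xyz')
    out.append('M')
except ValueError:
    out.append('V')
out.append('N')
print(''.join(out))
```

Execution trace: 'V' (except ValueError) → 'N' (after the try/except). Output: VN

Answer: VN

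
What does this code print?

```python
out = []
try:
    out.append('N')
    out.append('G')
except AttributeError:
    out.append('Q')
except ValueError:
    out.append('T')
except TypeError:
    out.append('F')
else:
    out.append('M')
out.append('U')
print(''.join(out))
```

Execution trace: 'N' (try body) → 'G' (try body, no exception) → 'M' (else) → 'U' (after the try/except). Output: NGMU

Answer: NGMU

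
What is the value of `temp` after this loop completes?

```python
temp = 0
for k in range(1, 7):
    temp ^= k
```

XOR of 1 to 6
`temp` takes the values: 0 → 1 → 3 → 0 → 4 → 1 → 7

Answer: 7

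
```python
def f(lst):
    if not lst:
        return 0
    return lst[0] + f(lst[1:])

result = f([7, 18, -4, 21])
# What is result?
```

7 + 18 + (-4) + 21 + 0 = 42

Answer: 42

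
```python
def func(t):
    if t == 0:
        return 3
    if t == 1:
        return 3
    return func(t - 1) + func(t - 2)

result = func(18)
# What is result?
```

Build up from base cases: func(0)=3, func(1)=3, func(2)=6, func(3)=9, func(4)=15, func(5)=24, func(6)=39, ..., func(18)=12543

Answer: 12543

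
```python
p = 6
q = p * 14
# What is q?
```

Trace:
`p = 6` → p = 6
`q = p * 14` → q = 84
So q = 84

Answer: 84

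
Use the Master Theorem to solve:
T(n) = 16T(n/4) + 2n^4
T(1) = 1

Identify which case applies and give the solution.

a=16, b=4, f(n)=2n^4. log_4(16) = 2. Since c=4 > 2 and the regularity condition holds (16(n/4)^4 = (16/4^4)n^4 with 16/4^4 < 1), Case 3 applies: T(n) = Θ(f(n)) = O(n^4).

Answer: O(n^4) - Case 3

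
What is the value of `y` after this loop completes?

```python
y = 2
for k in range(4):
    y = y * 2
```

Multiply by 2, 4 times: 2 * 2^4 = 32
`y` takes the values: 2 → 4 → 8 → 16 → 32

Answer: 32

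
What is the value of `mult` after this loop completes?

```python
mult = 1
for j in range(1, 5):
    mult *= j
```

4! = 24
`mult` takes the values: 1 → 2 → 6 → 24

Answer: 24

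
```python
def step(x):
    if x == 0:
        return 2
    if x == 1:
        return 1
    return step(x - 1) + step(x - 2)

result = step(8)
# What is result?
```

Build up from base cases: step(0)=2, step(1)=1, step(2)=3, step(3)=4, step(4)=7, step(5)=11, step(6)=18, ..., step(8)=47

Answer: 47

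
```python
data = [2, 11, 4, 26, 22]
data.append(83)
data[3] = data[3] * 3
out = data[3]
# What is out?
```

Trace:
`data = [2, 11, 4, 26, 22]` → data = [2, 11, 4, 26, 22]
`data.append(83)` → data = [2, 11, 4, 26, 22, 83]
`data[3] = data[3] * 3` → data = [2, 11, 4, 78, 22, 83]
`out = data[3]` → out = 78
So out = 78

Answer: 78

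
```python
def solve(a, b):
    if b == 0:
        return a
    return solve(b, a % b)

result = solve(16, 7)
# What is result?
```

solve(16, 7) -> solve(7, 2) -> solve(2, 1) -> solve(1, 0) -> 1

Answer: 1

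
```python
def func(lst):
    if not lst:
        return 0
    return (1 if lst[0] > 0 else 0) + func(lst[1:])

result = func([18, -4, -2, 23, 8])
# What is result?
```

Count of positive elements in [18, -4, -2, 23, 8] = 3

Answer: 3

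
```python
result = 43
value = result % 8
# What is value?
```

Trace:
`result = 43` → result = 43
`value = result % 8` → value = 3
So value = 3

Answer: 3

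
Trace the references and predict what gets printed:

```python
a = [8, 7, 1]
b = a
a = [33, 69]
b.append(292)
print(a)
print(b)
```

Key concept: rebinding vs mutation: a is rebound to a new list, b still points at the original.
Step by step:
`a = [8, 7, 1]` → a = [8, 7, 1]
`b = a` → b = [8, 7, 1] (same object as a)
`a = [33, 69]` → a = [33, 69]
`b.append(292)` → b = [8, 7, 1, 292]
`print(a)` → prints [33, 69]
`print(b)` → prints [8, 7, 1, 292]

Answer:
[33, 69]
[8, 7, 1, 292]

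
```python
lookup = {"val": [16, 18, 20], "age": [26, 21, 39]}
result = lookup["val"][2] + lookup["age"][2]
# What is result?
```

Trace:
`lookup = {"val": [16, 18, 20], "age": [26, 21, 39]}` → lookup = {'val': [16, 18, 20], 'age': [26, 21, 39]}
`result = lookup["val"][2] + lookup["age"][2]` → result = 59
So result = 59

Answer: 59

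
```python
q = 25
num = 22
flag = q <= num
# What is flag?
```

Trace:
`q = 25` → q = 25
`num = 22` → num = 22
`flag = q <= num` → flag = False
So flag = False

Answer: False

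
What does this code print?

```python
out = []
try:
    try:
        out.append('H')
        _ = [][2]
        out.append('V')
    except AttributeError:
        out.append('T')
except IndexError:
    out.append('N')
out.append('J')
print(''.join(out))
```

Execution trace: 'H' (try body) → 'N' (outer except IndexError) → 'J' (after the try/except). Output: HNJ

Answer: HNJ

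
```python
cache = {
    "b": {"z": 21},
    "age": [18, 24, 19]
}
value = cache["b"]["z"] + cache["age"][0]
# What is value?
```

Trace:
`cache = { ...` → cache = {'b': {'z': 21}, 'age': [18, 24, 19]}
`value = cache["b"]["z"] + cache["age"][0]` → value = 39
So value = 39

Answer: 39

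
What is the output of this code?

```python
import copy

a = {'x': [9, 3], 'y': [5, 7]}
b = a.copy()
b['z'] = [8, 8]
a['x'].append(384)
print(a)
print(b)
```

Key concept: shallow copy of dict with mutable values.
Step by step:
`a = {'x': [9, 3], 'y': [5, 7]}` → a = {'x': [9, 3], 'y': [5, 7]}
`b = a.copy()` → b = {'x': [9, 3], 'y': [5, 7]}
`b['z'] = [8, 8]` → b = {'x': [9, 3], 'y': [5, 7], 'z': [8, 8]}
`a['x'].append(384)` → a = {'x': [9, 3, 384], 'y': [5, 7]}; b = {'x': [9, 3, 384], 'y': [5, 7], 'z': [8, 8]}
`print(a)` → prints {'x': [9, 3, 384], 'y': [5, 7]}
`print(b)` → prints {'x': [9, 3, 384], 'y': [5, 7], 'z': [8, 8]}

Answer:
{'x': [9, 3, 384], 'y': [5, 7]}
{'x': [9, 3, 384], 'y': [5, 7], 'z': [8, 8]}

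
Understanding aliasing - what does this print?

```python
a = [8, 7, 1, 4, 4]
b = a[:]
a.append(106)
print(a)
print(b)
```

Key concept: slice [:] creates copy.
Step by step:
`a = [8, 7, 1, 4, 4]` → a = [8, 7, 1, 4, 4]
`b = a[:]` → b = [8, 7, 1, 4, 4]
`a.append(106)` → a = [8, 7, 1, 4, 4, 106]
`print(a)` → prints [8, 7, 1, 4, 4, 106]
`print(b)` → prints [8, 7, 1, 4, 4]

Answer:
[8, 7, 1, 4, 4, 106]
[8, 7, 1, 4, 4]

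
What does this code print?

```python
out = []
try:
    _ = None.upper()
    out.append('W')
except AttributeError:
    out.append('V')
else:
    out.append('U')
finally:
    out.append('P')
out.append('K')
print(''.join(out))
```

Execution trace: 'V' (except AttributeError) → 'P' (finally) → 'K' (after the try/except). Output: VPK

Answer: VPK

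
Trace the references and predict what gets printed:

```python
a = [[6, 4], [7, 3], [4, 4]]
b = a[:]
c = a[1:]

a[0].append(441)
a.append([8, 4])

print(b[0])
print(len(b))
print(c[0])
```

Key concept: slice with nested mutation.
Step by step:
`a = [[6, 4], [7, 3], [4, 4]]` → a = [[6, 4], [7, 3], [4, 4]]
`b = a[:]` → b = [[6, 4], [7, 3], [4, 4]]
`c = a[1:]` → c = [[7, 3], [4, 4]]
`a[0].append(441)` → a = [[6, 4, 441], [7, 3], [4, 4]]; b = [[6, 4, 441], [7, 3], [4, 4]]
`a.append([8, 4])` → a = [[6, 4, 441], [7, 3], [4, 4], [8, 4]]
`print(b[0])` → prints [6, 4, 441]
`print(len(b))` → prints 3
`print(c[0])` → prints [7, 3]

Answer:
[6, 4, 441]
3
[7, 3]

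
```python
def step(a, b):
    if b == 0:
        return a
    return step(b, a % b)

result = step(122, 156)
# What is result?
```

step(122, 156) -> step(156, 122) -> step(122, 34) -> step(34, 20) -> step(20, 14) -> step(14, 6) -> step(6, 2) -> step(2, 0) -> 2

Answer: 2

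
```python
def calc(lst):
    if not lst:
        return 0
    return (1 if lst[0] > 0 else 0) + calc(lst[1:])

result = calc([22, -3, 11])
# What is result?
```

Count of positive elements in [22, -3, 11] = 2

Answer: 2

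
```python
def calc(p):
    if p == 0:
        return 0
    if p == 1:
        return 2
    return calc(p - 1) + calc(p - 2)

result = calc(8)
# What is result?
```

Build up from base cases: calc(0)=0, calc(1)=2, calc(2)=2, calc(3)=4, calc(4)=6, calc(5)=10, calc(6)=16, ..., calc(8)=42

Answer: 42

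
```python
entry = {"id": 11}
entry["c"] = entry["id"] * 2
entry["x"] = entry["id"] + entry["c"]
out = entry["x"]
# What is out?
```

Trace:
`entry = {"id": 11}` → entry = {'id': 11}
`entry["c"] = entry["id"] * 2` → entry = {'id': 11, 'c': 22}
`entry["x"] = entry["id"] + entry["c"]` → entry = {'id': 11, 'c': 22, 'x': 33}
`out = entry["x"]` → out = 33
So out = 33

Answer: 33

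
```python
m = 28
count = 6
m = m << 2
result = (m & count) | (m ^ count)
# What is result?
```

Trace:
`m = 28` → m = 28
`count = 6` → count = 6
`m = m << 2` → m = 112
`result = (m & count) | (m ^ count)` → result = 118
So result = 118

Answer: 118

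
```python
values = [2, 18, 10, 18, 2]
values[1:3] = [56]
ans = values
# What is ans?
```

Trace:
`values = [2, 18, 10, 18, 2]` → values = [2, 18, 10, 18, 2]
`values[1:3] = [56]` → values = [2, 56, 18, 2]
`ans = values` → ans = [2, 56, 18, 2]
So ans = [2, 56, 18, 2]

Answer: [2, 56, 18, 2]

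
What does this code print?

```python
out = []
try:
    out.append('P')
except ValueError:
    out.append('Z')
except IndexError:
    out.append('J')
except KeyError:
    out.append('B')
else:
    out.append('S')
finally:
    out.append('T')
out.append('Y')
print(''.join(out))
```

Execution trace: 'P' (try body, no exception) → 'S' (else) → 'T' (finally) → 'Y' (after the try/except). Output: PSTY

Answer: PSTY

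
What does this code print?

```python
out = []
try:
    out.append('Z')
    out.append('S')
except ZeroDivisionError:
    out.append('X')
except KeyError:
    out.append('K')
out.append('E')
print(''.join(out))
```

Execution trace: 'Z' (try body) → 'S' (try body, no exception) → 'E' (after the try/except). Output: ZSE

Answer: ZSE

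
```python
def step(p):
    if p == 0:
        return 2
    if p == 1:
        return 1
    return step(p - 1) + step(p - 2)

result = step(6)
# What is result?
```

Build up from base cases: step(0)=2, step(1)=1, step(2)=3, step(3)=4, step(4)=7, step(5)=11, step(6)=18

Answer: 18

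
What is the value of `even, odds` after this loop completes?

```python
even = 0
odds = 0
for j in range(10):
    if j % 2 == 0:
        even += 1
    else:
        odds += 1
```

Count evens and odds in range(10)
`even, odds` takes the values: (0, 0) → (1, 0) → (1, 1) → (2, 1) → (2, 2) → (3, 2) → (3, 3) → (4, 3) → (4, 4) → (5, 4) → (5, 5)

Answer: 5, 5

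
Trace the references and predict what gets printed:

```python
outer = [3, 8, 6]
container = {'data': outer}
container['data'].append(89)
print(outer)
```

Key concept: dict holds reference to list.
Step by step:
`outer = [3, 8, 6]` → outer = [3, 8, 6]
`container = {'data': outer}` → container = {'data': [3, 8, 6]}
`container['data'].append(89)` → outer = [3, 8, 6, 89]; container = {'data': [3, 8, 6, 89]}
`print(outer)` → prints [3, 8, 6, 89]

Answer: [3, 8, 6, 89]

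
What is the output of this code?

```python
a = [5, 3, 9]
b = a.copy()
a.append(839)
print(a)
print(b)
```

Key concept: list.copy() creates independent copy.
Step by step:
`a = [5, 3, 9]` → a = [5, 3, 9]
`b = a.copy()` → b = [5, 3, 9]
`a.append(839)` → a = [5, 3, 9, 839]
`print(a)` → prints [5, 3, 9, 839]
`print(b)` → prints [5, 3, 9]

Answer:
[5, 3, 9, 839]
[5, 3, 9]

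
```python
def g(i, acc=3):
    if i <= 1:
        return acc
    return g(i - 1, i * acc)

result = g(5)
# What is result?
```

Accumulator trace (n, acc): (5, 3) -> (4, 15) -> (3, 60) -> (2, 180) -> (1, 360) -> return 360

Answer: 360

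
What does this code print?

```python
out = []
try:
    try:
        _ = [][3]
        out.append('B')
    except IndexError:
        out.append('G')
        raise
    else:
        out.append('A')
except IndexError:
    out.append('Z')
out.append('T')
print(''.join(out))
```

Execution trace: 'G' (inner except IndexError) → 'Z' (outer except IndexError) → 'T' (after the try/except). Output: GZT

Answer: GZT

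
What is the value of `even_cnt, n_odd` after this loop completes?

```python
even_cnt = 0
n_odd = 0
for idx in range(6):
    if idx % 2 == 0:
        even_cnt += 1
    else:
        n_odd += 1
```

Count evens and odds in range(6)
`even_cnt, n_odd` takes the values: (0, 0) → (1, 0) → (1, 1) → (2, 1) → (2, 2) → (3, 2) → (3, 3)

Answer: 3, 3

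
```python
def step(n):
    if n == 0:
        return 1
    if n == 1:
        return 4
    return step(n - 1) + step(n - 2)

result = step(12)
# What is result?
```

Build up from base cases: step(0)=1, step(1)=4, step(2)=5, step(3)=9, step(4)=14, step(5)=23, step(6)=37, ..., step(12)=665

Answer: 665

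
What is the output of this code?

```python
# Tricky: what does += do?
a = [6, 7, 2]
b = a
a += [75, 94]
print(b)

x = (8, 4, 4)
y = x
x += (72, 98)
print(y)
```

Key concept: += behavior differs for mutable vs immutable.
Step by step:
`a = [6, 7, 2]` → a = [6, 7, 2]
`b = a` → b = [6, 7, 2] (same object as a)
`a += [75, 94]` → a = [6, 7, 2, 75, 94] (same object as b); b = [6, 7, 2, 75, 94] (same object as a)
`print(b)` → prints [6, 7, 2, 75, 94]
`x = (8, 4, 4)` → x = (8, 4, 4)
`y = x` → y = (8, 4, 4)
`x += (72, 98)` → x = (8, 4, 4, 72, 98)
`print(y)` → prints (8, 4, 4)

Answer:
[6, 7, 2, 75, 94]
(8, 4, 4)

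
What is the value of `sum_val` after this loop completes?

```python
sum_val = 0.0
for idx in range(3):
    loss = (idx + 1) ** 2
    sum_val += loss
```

Sum of squared losses 1² + 2² + ... + 3²
`sum_val` takes the values: 0.0 → 1.0 → 5.0 → 14.0

Answer: 14.0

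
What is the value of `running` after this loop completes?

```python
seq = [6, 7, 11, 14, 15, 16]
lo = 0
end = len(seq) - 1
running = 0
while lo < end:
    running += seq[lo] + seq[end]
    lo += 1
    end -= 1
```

Sum of pairs from ends
`running` takes the values: 0 → 22 → 44 → 69

Answer: 69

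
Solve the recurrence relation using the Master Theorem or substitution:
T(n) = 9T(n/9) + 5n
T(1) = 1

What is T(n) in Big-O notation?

By Master Theorem: a=9, b=9, f(n)=5n. Since log_9(9) = 1 and f(n) = Θ(n^1), Case 2 applies. T(n) = O(n log n).

Answer: O(n log n)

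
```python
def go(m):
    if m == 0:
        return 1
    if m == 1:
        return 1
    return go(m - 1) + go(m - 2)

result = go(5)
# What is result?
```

Build up from base cases: go(0)=1, go(1)=1, go(2)=2, go(3)=3, go(4)=5, go(5)=8

Answer: 8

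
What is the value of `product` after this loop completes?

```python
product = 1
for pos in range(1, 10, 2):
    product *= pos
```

Product of 1, 3, 5, ... up to 9
`product` takes the values: 1 → 3 → 15 → 105 → 945

Answer: 945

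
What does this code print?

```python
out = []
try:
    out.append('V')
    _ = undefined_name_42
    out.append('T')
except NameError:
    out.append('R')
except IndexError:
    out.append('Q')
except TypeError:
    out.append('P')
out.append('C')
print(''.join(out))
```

Execution trace: 'V' (try body) → 'R' (except NameError) → 'C' (after the try/except). Output: VRC

Answer: VRC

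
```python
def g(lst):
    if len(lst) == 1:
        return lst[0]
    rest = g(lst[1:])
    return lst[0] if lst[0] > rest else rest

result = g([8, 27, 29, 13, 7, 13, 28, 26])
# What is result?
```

Recursive max over [8, 27, 29, 13, 7, 13, 28, 26] = 29

Answer: 29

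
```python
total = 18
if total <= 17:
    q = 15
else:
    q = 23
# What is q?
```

Trace:
`total = 18` → total = 18
`if total <= 17: ...` → total <= 17 is False, take else branch → q = 23
So q = 23

Answer: 23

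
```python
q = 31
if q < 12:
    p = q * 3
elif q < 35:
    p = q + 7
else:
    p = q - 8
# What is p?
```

Trace:
`q = 31` → q = 31
`if q < 12: ...` → q < 12 is False, q < 35 is True → p = 38
So p = 38

Answer: 38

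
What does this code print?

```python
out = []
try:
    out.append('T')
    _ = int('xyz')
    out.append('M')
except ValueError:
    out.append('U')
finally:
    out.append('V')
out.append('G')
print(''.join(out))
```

Execution trace: 'T' (try body) → 'U' (except ValueError) → 'V' (finally) → 'G' (after the try/except). Output: TUVG

Answer: TUVG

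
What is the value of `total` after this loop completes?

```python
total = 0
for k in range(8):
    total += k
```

Sum of 0 to 7 = 28
`total` takes the values: 0 → 1 → 3 → 6 → 10 → 15 → 21 → 28

Answer: 28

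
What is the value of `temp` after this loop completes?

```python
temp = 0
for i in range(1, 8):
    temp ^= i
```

XOR of 1 to 7
`temp` takes the values: 0 → 1 → 3 → 0 → 4 → 1 → 7 → 0

Answer: 0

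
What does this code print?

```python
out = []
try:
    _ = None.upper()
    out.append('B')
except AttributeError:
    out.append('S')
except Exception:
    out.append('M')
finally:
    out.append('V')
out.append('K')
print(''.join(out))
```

Execution trace: 'S' (except AttributeError) → 'V' (finally) → 'K' (after the try/except). Output: SVK

Answer: SVK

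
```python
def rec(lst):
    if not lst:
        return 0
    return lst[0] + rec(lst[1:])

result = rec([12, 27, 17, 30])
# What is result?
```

12 + 27 + 17 + 30 + 0 = 86

Answer: 86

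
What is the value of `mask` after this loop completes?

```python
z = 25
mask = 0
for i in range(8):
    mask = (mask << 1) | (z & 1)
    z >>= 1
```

Reverse lowest 8 bits of 25
`mask` takes the values: 0 → 1 → 2 → 4 → 9 → 19 → 38 → 76 → 152

Answer: 152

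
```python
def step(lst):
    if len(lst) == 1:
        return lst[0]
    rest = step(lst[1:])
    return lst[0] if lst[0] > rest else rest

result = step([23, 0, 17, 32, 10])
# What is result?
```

Recursive max over [23, 0, 17, 32, 10] = 32

Answer: 32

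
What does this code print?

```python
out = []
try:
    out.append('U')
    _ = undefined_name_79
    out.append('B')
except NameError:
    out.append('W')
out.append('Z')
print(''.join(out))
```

Execution trace: 'U' (try body) → 'W' (except NameError) → 'Z' (after the try/except). Output: UWZ

Answer: UWZ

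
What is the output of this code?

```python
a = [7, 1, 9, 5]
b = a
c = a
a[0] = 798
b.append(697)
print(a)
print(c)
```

Key concept: multiple aliases.
Step by step:
`a = [7, 1, 9, 5]` → a = [7, 1, 9, 5]
`b = a` → b = [7, 1, 9, 5] (same object as a)
`c = a` → c = [7, 1, 9, 5] (same object as a, b)
`a[0] = 798` → a = [798, 1, 9, 5] (same object as b, c); b = [798, 1, 9, 5] (same object as a, c); c = [798, 1, 9, 5] (same object as a, b)
`b.append(697)` → a = [798, 1, 9, 5, 697] (same object as b, c); b = [798, 1, 9, 5, 697] (same object as a, c); c = [798, 1, 9, 5, 697] (same object as a, b)
`print(a)` → prints [798, 1, 9, 5, 697]
`print(c)` → prints [798, 1, 9, 5, 697]

Answer:
[798, 1, 9, 5, 697]
[798, 1, 9, 5, 697]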